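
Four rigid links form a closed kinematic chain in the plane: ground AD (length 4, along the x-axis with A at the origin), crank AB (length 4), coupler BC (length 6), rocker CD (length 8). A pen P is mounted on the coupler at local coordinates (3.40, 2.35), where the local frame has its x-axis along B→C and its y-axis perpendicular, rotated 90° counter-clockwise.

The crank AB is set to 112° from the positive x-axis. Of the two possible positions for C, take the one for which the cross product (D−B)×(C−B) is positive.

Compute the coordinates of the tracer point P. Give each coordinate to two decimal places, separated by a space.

-0.71 7.77

A=(0,0), D=(4.00,0)
B = A + 4.00·(cos112°, sin112°) = (-1.4984, 3.7087)
|BD| = 6.6323
circle(B,6.00) ∩ circle(D,8.00): a=1.2053, h=5.8777
  candidates: C₊=(2.7876,7.9076) cross=38.983; C₋=(-3.7860,-1.8381) cross=-38.983
  mode + wants cross > 0 → take C=(2.7876,7.9076) (cross=38.983)
ex = (C−B)/|BC| = (0.7143,0.6998); ey = (-0.6998,0.7143)
P = B + 3.40·ex + 2.35·ey = (-0.7143,7.7668)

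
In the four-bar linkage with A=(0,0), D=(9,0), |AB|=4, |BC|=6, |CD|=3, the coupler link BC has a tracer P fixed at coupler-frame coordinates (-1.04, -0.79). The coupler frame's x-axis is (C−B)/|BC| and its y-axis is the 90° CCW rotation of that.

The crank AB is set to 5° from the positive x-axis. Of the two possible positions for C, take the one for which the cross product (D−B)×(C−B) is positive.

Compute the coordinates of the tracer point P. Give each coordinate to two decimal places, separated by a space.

A=(0,0), D=(9.00,0)
B = A + 4.00·(cos5°, sin5°) = (3.9848, 0.3486)
|BD| = 5.0273
circle(B,6.00) ∩ circle(D,3.00): a=5.1990, h=2.9951
  candidates: C₊=(9.3789,2.9760) cross=15.057; C₋=(8.9636,-2.9998) cross=-15.057
  mode + wants cross > 0 → take C=(9.3789,2.9760) (cross=15.057)
ex = (C−B)/|BC| = (0.8990,0.4379); ey = (-0.4379,0.8990)
P = B + -1.04·ex + -0.79·ey = (3.3957,-0.8170)

3.40 -0.82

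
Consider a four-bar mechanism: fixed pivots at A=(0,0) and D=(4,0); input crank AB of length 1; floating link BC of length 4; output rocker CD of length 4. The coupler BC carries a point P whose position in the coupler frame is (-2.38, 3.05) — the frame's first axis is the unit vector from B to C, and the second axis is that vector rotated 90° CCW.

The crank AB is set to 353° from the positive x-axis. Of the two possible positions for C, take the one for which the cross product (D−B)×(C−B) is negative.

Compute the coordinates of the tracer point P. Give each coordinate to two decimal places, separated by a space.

A=(0,0), D=(4.00,0)
B = A + 1.00·(cos353°, sin353°) = (0.9925, -0.1219)
|BD| = 3.0099
circle(B,4.00) ∩ circle(D,4.00): a=1.5050, h=3.7061
  candidates: C₊=(2.3462,3.6421) cross=11.155; C₋=(2.6463,-3.7640) cross=-11.155
  mode - wants cross < 0 → take C=(2.6463,-3.7640) (cross=-11.155)
ex = (C−B)/|BC| = (0.4134,-0.9105); ey = (0.9105,0.4134)
P = B + -2.38·ex + 3.05·ey = (2.7857,3.3062)

2.79 3.31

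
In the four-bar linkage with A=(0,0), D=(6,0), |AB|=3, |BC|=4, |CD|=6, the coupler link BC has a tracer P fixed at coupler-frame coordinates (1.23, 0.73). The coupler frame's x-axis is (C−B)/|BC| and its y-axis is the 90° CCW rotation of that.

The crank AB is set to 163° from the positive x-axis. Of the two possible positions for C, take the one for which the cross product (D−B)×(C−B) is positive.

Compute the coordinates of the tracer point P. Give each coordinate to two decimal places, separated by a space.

-2.12 2.10

A=(0,0), D=(6.00,0)
B = A + 3.00·(cos163°, sin163°) = (-2.8689, 0.8771)
|BD| = 8.9122
circle(B,4.00) ∩ circle(D,6.00): a=3.3340, h=2.2100
  candidates: C₊=(0.6664,2.7483) cross=19.696; C₋=(0.2314,-1.6503) cross=-19.696
  mode + wants cross > 0 → take C=(0.6664,2.7483) (cross=19.696)
ex = (C−B)/|BC| = (0.8838,0.4678); ey = (-0.4678,0.8838)
P = B + 1.23·ex + 0.73·ey = (-2.1233,2.0977)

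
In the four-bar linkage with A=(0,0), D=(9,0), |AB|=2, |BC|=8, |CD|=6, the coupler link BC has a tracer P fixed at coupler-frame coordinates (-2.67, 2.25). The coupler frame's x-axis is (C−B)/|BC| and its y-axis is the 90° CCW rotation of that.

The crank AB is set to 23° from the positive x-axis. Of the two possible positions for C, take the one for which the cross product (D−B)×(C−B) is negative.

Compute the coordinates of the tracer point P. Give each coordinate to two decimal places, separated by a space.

A=(0,0), D=(9.00,0)
B = A + 2.00·(cos23°, sin23°) = (1.8410, 0.7815)
|BD| = 7.2015
circle(B,8.00) ∩ circle(D,6.00): a=5.5448, h=5.7667
  candidates: C₊=(7.9788,5.9125) cross=41.529; C₋=(6.7273,-5.5529) cross=-41.529
  mode - wants cross < 0 → take C=(6.7273,-5.5529) (cross=-41.529)
ex = (C−B)/|BC| = (0.6108,-0.7918); ey = (0.7918,0.6108)
P = B + -2.67·ex + 2.25·ey = (1.9918,4.2698)

1.99 4.27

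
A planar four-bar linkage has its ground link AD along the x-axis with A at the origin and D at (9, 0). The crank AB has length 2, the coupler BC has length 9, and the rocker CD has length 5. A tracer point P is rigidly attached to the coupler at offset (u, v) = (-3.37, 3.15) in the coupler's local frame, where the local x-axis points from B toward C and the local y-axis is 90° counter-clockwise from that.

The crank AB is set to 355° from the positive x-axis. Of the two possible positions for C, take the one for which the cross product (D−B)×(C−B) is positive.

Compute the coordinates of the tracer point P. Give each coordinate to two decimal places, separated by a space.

A=(0,0), D=(9.00,0)
B = A + 2.00·(cos355°, sin355°) = (1.9924, -0.1743)
|BD| = 7.0098
circle(B,9.00) ∩ circle(D,5.00): a=7.4993, h=4.9760
  candidates: C₊=(9.3656,4.9866) cross=34.881; C₋=(9.6131,-4.9623) cross=-34.881
  mode + wants cross > 0 → take C=(9.3656,4.9866) (cross=34.881)
ex = (C−B)/|BC| = (0.8193,0.5734); ey = (-0.5734,0.8193)
P = B + -3.37·ex + 3.15·ey = (-2.5748,0.4738)

-2.57 0.47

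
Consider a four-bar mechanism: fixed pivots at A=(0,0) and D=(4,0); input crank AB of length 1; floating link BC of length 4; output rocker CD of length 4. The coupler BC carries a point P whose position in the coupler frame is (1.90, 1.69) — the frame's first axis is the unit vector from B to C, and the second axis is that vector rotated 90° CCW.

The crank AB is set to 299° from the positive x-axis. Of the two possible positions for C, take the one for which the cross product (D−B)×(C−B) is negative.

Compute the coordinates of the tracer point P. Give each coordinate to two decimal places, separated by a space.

3.01 -1.20

A=(0,0), D=(4.00,0)
B = A + 1.00·(cos299°, sin299°) = (0.4848, -0.8746)
|BD| = 3.6224
circle(B,4.00) ∩ circle(D,4.00): a=1.8112, h=3.5665
  candidates: C₊=(1.3813,3.0236) cross=12.919; C₋=(3.1035,-3.8982) cross=-12.919
  mode - wants cross < 0 → take C=(3.1035,-3.8982) (cross=-12.919)
ex = (C−B)/|BC| = (0.6547,-0.7559); ey = (0.7559,0.6547)
P = B + 1.90·ex + 1.69·ey = (3.0062,-1.2044)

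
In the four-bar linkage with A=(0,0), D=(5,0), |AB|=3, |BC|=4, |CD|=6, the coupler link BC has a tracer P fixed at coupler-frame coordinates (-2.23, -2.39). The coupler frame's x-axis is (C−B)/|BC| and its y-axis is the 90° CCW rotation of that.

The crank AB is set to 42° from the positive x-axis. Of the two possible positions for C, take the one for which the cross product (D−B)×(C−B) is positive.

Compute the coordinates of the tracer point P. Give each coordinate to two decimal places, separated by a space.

A=(0,0), D=(5.00,0)
B = A + 3.00·(cos42°, sin42°) = (2.2294, 2.0074)
|BD| = 3.4214
circle(B,4.00) ∩ circle(D,6.00): a=-1.2121, h=3.8119
  candidates: C₊=(3.4844,5.8054) cross=13.042; C₋=(-0.9887,-0.3683) cross=-13.042
  mode + wants cross > 0 → take C=(3.4844,5.8054) (cross=13.042)
ex = (C−B)/|BC| = (0.3137,0.9495); ey = (-0.9495,0.3137)
P = B + -2.23·ex + -2.39·ey = (3.7991,-0.8599)

3.80 -0.86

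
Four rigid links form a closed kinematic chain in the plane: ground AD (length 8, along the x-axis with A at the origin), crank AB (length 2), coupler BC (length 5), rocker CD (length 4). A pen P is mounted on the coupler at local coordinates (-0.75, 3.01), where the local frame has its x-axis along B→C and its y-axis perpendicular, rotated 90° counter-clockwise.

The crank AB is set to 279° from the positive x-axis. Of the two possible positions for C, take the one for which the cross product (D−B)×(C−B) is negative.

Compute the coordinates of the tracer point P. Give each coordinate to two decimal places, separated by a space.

A=(0,0), D=(8.00,0)
B = A + 2.00·(cos279°, sin279°) = (0.3129, -1.9754)
|BD| = 7.9369
circle(B,5.00) ∩ circle(D,4.00): a=4.5354, h=2.1048
  candidates: C₊=(4.1817,1.1920) cross=16.705; C₋=(5.2294,-2.8851) cross=-16.705
  mode - wants cross < 0 → take C=(5.2294,-2.8851) (cross=-16.705)
ex = (C−B)/|BC| = (0.9833,-0.1819); ey = (0.1819,0.9833)
P = B + -0.75·ex + 3.01·ey = (0.1230,1.1208)

0.12 1.12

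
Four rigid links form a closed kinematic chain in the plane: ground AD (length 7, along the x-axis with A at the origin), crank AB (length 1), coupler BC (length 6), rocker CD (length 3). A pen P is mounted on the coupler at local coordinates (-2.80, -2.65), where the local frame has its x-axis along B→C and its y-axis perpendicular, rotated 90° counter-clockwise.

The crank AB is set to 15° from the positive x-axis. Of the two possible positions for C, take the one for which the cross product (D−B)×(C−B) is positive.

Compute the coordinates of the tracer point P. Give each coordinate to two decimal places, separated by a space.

-0.36 -3.36

A=(0,0), D=(7.00,0)
B = A + 1.00·(cos15°, sin15°) = (0.9659, 0.2588)
|BD| = 6.0396
circle(B,6.00) ∩ circle(D,3.00): a=5.2551, h=2.8956
  candidates: C₊=(6.3402,2.9266) cross=17.488; C₋=(6.0921,-2.8593) cross=-17.488
  mode + wants cross > 0 → take C=(6.3402,2.9266) (cross=17.488)
ex = (C−B)/|BC| = (0.8957,0.4446); ey = (-0.4446,0.8957)
P = B + -2.80·ex + -2.65·ey = (-0.3638,-3.3598)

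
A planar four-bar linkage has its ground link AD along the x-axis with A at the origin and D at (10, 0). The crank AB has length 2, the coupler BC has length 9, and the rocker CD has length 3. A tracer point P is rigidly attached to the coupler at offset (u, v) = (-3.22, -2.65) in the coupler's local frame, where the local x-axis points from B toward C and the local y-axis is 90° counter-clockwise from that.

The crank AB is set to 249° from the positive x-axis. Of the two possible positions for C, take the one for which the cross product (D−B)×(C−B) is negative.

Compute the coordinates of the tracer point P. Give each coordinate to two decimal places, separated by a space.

-4.10 -4.30

A=(0,0), D=(10.00,0)
B = A + 2.00·(cos249°, sin249°) = (-0.7167, -1.8672)
|BD| = 10.8782
circle(B,9.00) ∩ circle(D,3.00): a=8.7485, h=2.1129
  candidates: C₊=(7.5392,1.7160) cross=22.984; C₋=(8.2646,-2.4471) cross=-22.984
  mode - wants cross < 0 → take C=(8.2646,-2.4471) (cross=-22.984)
ex = (C−B)/|BC| = (0.9979,-0.0644); ey = (0.0644,0.9979)
P = B + -3.22·ex + -2.65·ey = (-4.1008,-4.3042)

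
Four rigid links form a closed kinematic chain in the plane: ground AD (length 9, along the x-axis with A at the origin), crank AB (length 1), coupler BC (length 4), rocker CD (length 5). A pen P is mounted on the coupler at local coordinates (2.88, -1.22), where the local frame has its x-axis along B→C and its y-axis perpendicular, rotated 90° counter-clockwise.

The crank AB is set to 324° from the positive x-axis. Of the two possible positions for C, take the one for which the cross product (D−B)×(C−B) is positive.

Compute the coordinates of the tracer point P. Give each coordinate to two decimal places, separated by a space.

A=(0,0), D=(9.00,0)
B = A + 1.00·(cos324°, sin324°) = (0.8090, -0.5878)
|BD| = 8.2120
circle(B,4.00) ∩ circle(D,5.00): a=3.5580, h=1.8276
  candidates: C₊=(4.2271,1.4898) cross=15.009; C₋=(4.4888,-2.1561) cross=-15.009
  mode + wants cross > 0 → take C=(4.2271,1.4898) (cross=15.009)
ex = (C−B)/|BC| = (0.8545,0.5194); ey = (-0.5194,0.8545)
P = B + 2.88·ex + -1.22·ey = (3.9037,-0.1344)

3.90 -0.13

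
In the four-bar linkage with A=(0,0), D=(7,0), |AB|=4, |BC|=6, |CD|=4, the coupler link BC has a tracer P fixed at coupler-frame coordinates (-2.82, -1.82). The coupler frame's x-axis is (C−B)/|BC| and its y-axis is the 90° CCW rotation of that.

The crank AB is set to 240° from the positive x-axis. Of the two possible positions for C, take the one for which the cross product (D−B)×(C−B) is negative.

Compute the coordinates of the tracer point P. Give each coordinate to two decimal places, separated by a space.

-4.52 -5.69

A=(0,0), D=(7.00,0)
B = A + 4.00·(cos240°, sin240°) = (-2.0000, -3.4641)
|BD| = 9.6437
circle(B,6.00) ∩ circle(D,4.00): a=5.8588, h=1.2941
  candidates: C₊=(3.0029,-0.1518) cross=12.480; C₋=(3.9326,-2.5673) cross=-12.480
  mode - wants cross < 0 → take C=(3.9326,-2.5673) (cross=-12.480)
ex = (C−B)/|BC| = (0.9888,0.1495); ey = (-0.1495,0.9888)
P = B + -2.82·ex + -1.82·ey = (-4.5163,-5.6852)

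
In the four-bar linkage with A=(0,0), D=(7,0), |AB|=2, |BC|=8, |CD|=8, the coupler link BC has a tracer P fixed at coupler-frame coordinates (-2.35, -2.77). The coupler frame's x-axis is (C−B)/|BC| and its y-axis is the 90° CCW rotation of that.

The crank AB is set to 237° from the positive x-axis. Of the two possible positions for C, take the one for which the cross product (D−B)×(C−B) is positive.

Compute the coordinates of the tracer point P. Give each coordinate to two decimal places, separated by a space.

0.74 -4.81

A=(0,0), D=(7.00,0)
B = A + 2.00·(cos237°, sin237°) = (-1.0893, -1.6773)
|BD| = 8.2613
circle(B,8.00) ∩ circle(D,8.00): a=4.1307, h=6.8511
  candidates: C₊=(1.5644,5.8697) cross=56.599; C₋=(4.3464,-7.5471) cross=-56.599
  mode + wants cross > 0 → take C=(1.5644,5.8697) (cross=56.599)
ex = (C−B)/|BC| = (0.3317,0.9434); ey = (-0.9434,0.3317)
P = B + -2.35·ex + -2.77·ey = (0.7444,-4.8131)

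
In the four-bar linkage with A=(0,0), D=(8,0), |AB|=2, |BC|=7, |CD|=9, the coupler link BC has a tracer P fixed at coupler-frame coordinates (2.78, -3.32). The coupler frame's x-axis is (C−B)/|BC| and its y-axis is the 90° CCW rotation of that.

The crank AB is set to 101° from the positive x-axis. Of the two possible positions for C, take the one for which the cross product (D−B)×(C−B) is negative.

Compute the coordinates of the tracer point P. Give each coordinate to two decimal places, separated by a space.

-3.32 -1.21

A=(0,0), D=(8.00,0)
B = A + 2.00·(cos101°, sin101°) = (-0.3816, 1.9633)
|BD| = 8.6085
circle(B,7.00) ∩ circle(D,9.00): a=2.4456, h=6.5589
  candidates: C₊=(3.4954,7.7915) cross=56.462; C₋=(0.5037,-4.9805) cross=-56.462
  mode - wants cross < 0 → take C=(0.5037,-4.9805) (cross=-56.462)
ex = (C−B)/|BC| = (0.1265,-0.9920); ey = (0.9920,0.1265)
P = B + 2.78·ex + -3.32·ey = (-3.3234,-1.2143)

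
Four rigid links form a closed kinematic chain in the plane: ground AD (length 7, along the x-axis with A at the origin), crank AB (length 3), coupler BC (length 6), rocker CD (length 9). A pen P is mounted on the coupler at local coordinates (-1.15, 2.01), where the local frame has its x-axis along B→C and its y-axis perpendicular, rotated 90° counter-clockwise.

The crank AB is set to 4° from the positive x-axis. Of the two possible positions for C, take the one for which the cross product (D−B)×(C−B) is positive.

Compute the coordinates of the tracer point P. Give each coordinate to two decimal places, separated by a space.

A=(0,0), D=(7.00,0)
B = A + 3.00·(cos4°, sin4°) = (2.9927, 0.2093)
|BD| = 4.0128
circle(B,6.00) ∩ circle(D,9.00): a=-3.6007, h=4.7995
  candidates: C₊=(-0.3528,5.1900) cross=19.259; C₋=(-0.8534,-4.3959) cross=-19.259
  mode + wants cross > 0 → take C=(-0.3528,5.1900) (cross=19.259)
ex = (C−B)/|BC| = (-0.5576,0.8301); ey = (-0.8301,-0.5576)
P = B + -1.15·ex + 2.01·ey = (1.9654,-1.8661)

1.97 -1.87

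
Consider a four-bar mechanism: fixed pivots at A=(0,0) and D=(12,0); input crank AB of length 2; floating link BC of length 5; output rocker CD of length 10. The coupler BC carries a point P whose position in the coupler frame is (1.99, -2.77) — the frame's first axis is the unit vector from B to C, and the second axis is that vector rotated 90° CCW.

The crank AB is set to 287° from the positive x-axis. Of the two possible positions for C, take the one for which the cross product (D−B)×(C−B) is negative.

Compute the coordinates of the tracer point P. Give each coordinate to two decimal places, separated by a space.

-0.25 -5.22

A=(0,0), D=(12.00,0)
B = A + 2.00·(cos287°, sin287°) = (0.5847, -1.9126)
|BD| = 11.5744
circle(B,5.00) ∩ circle(D,10.00): a=2.5473, h=4.3025
  candidates: C₊=(2.3860,2.7517) cross=49.799; C₋=(3.8080,-5.7350) cross=-49.799
  mode - wants cross < 0 → take C=(3.8080,-5.7350) (cross=-49.799)
ex = (C−B)/|BC| = (0.6446,-0.7645); ey = (0.7645,0.6446)
P = B + 1.99·ex + -2.77·ey = (-0.2500,-5.2196)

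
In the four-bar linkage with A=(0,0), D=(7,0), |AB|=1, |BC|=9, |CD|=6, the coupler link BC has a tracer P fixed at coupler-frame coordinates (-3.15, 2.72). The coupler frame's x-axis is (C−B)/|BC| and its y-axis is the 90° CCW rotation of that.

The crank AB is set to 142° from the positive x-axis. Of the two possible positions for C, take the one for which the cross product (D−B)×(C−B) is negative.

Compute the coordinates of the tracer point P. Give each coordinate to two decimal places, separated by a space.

A=(0,0), D=(7.00,0)
B = A + 1.00·(cos142°, sin142°) = (-0.7880, 0.6157)
|BD| = 7.8123
circle(B,9.00) ∩ circle(D,6.00): a=6.7862, h=5.9116
  candidates: C₊=(6.4430,5.9741) cross=46.183; C₋=(5.5112,-5.8124) cross=-46.183
  mode - wants cross < 0 → take C=(5.5112,-5.8124) (cross=-46.183)
ex = (C−B)/|BC| = (0.6999,-0.7142); ey = (0.7142,0.6999)
P = B + -3.15·ex + 2.72·ey = (-1.0501,4.7692)

-1.05 4.77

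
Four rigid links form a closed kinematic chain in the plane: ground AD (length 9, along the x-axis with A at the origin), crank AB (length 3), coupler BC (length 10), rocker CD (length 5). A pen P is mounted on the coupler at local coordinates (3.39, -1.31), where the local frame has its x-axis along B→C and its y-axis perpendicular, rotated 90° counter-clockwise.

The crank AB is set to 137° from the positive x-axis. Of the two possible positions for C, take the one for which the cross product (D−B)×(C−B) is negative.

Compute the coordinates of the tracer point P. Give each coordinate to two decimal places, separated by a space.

-0.24 -1.02

A=(0,0), D=(9.00,0)
B = A + 3.00·(cos137°, sin137°) = (-2.1941, 2.0460)
|BD| = 11.3795
circle(B,10.00) ∩ circle(D,5.00): a=8.9852, h=4.3894
  candidates: C₊=(7.4339,4.7484) cross=49.950; C₋=(5.8555,-3.8874) cross=-49.950
  mode - wants cross < 0 → take C=(5.8555,-3.8874) (cross=-49.950)
ex = (C−B)/|BC| = (0.8050,-0.5933); ey = (0.5933,0.8050)
P = B + 3.39·ex + -1.31·ey = (-0.2425,-1.0199)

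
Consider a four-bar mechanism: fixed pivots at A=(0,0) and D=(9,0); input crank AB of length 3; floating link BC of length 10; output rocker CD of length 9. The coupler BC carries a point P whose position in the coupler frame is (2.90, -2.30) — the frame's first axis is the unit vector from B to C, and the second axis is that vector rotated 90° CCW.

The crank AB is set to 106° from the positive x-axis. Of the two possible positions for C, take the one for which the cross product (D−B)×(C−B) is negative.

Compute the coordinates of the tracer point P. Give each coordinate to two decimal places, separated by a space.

-1.94 -0.65

A=(0,0), D=(9.00,0)
B = A + 3.00·(cos106°, sin106°) = (-0.8269, 2.8838)
|BD| = 10.2413
circle(B,10.00) ∩ circle(D,9.00): a=6.0483, h=7.9636
  candidates: C₊=(7.2190,8.8220) cross=81.557; C₋=(2.7342,-6.4606) cross=-81.557
  mode - wants cross < 0 → take C=(2.7342,-6.4606) (cross=-81.557)
ex = (C−B)/|BC| = (0.3561,-0.9344); ey = (0.9344,0.3561)
P = B + 2.90·ex + -2.30·ey = (-1.9434,-0.6452)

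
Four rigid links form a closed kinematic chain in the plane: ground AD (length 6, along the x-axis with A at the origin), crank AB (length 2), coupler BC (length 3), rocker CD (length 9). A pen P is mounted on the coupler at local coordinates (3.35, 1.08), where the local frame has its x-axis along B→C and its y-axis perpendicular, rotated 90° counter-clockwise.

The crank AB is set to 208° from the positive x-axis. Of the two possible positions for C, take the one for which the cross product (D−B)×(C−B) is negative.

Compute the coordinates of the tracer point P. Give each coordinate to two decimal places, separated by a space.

A=(0,0), D=(6.00,0)
B = A + 2.00·(cos208°, sin208°) = (-1.7659, -0.9389)
|BD| = 7.8225
circle(B,3.00) ∩ circle(D,9.00): a=-0.6909, h=2.9194
  candidates: C₊=(-2.8022,1.8764) cross=22.837; C₋=(-2.1014,-3.9201) cross=-22.837
  mode - wants cross < 0 → take C=(-2.1014,-3.9201) (cross=-22.837)
ex = (C−B)/|BC| = (-0.1118,-0.9937); ey = (0.9937,-0.1118)
P = B + 3.35·ex + 1.08·ey = (-1.0673,-4.3887)

-1.07 -4.39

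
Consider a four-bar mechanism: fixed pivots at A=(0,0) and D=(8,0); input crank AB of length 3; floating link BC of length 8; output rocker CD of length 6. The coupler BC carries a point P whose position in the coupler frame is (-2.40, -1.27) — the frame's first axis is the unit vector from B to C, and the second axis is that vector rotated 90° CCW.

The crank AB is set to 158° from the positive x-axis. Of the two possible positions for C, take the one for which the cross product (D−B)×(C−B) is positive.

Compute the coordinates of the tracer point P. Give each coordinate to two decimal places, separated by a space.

-4.34 -1.10

A=(0,0), D=(8.00,0)
B = A + 3.00·(cos158°, sin158°) = (-2.7816, 1.1238)
|BD| = 10.8400
circle(B,8.00) ∩ circle(D,6.00): a=6.7115, h=4.3538
  candidates: C₊=(4.3452,4.7584) cross=47.195; C₋=(3.4424,-3.9023) cross=-47.195
  mode + wants cross > 0 → take C=(4.3452,4.7584) (cross=47.195)
ex = (C−B)/|BC| = (0.8908,0.4543); ey = (-0.4543,0.8908)
P = B + -2.40·ex + -1.27·ey = (-4.3426,-1.0979)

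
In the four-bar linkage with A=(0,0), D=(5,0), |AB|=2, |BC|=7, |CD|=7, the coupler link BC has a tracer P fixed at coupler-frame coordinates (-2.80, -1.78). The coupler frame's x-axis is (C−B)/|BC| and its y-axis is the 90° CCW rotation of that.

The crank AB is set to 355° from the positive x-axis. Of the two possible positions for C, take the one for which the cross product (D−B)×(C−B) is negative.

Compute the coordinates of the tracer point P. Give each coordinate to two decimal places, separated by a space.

-0.48 2.04

A=(0,0), D=(5.00,0)
B = A + 2.00·(cos355°, sin355°) = (1.9924, -0.1743)
|BD| = 3.0127
circle(B,7.00) ∩ circle(D,7.00): a=1.5063, h=6.8360
  candidates: C₊=(3.1007,6.7374) cross=20.595; C₋=(3.8917,-6.9117) cross=-20.595
  mode - wants cross < 0 → take C=(3.8917,-6.9117) (cross=-20.595)
ex = (C−B)/|BC| = (0.2713,-0.9625); ey = (0.9625,0.2713)
P = B + -2.80·ex + -1.78·ey = (-0.4806,2.0377)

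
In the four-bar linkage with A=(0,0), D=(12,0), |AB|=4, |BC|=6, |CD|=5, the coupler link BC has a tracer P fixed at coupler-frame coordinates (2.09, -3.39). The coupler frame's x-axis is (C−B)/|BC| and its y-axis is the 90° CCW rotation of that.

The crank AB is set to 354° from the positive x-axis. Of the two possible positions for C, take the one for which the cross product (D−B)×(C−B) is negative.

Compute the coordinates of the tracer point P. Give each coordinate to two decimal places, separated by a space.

A=(0,0), D=(12.00,0)
B = A + 4.00·(cos354°, sin354°) = (3.9781, -0.4181)
|BD| = 8.0328
circle(B,6.00) ∩ circle(D,5.00): a=4.7011, h=3.7282
  candidates: C₊=(8.4788,3.5498) cross=29.948; C₋=(8.8669,-3.8966) cross=-29.948
  mode - wants cross < 0 → take C=(8.8669,-3.8966) (cross=-29.948)
ex = (C−B)/|BC| = (0.8148,-0.5797); ey = (0.5797,0.8148)
P = B + 2.09·ex + -3.39·ey = (3.7157,-4.3919)

3.72 -4.39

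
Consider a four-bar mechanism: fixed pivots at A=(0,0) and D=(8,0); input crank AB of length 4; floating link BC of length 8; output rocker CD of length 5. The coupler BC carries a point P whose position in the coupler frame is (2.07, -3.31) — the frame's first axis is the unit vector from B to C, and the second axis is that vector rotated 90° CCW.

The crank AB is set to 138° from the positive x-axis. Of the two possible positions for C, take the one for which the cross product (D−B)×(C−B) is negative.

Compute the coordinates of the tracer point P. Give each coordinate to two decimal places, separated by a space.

A=(0,0), D=(8.00,0)
B = A + 4.00·(cos138°, sin138°) = (-2.9726, 2.6765)
|BD| = 11.2943
circle(B,8.00) ∩ circle(D,5.00): a=7.3737, h=3.1030
  candidates: C₊=(4.9264,3.9437) cross=35.046; C₋=(3.4557,-2.0855) cross=-35.046
  mode - wants cross < 0 → take C=(3.4557,-2.0855) (cross=-35.046)
ex = (C−B)/|BC| = (0.8035,-0.5953); ey = (0.5953,0.8035)
P = B + 2.07·ex + -3.31·ey = (-3.2796,-1.2154)

-3.28 -1.22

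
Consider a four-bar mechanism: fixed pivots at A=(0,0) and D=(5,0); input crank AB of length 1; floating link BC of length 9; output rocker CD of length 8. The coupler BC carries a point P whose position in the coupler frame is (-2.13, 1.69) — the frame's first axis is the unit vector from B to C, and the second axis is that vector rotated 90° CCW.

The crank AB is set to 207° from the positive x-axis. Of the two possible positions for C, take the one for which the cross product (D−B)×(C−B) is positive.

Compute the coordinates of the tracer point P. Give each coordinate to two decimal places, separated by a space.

A=(0,0), D=(5.00,0)
B = A + 1.00·(cos207°, sin207°) = (-0.8910, -0.4540)
|BD| = 5.9085
circle(B,9.00) ∩ circle(D,8.00): a=4.3928, h=7.8551
  candidates: C₊=(2.8853,7.7154) cross=46.412; C₋=(4.0924,-7.9484) cross=-46.412
  mode + wants cross > 0 → take C=(2.8853,7.7154) (cross=46.412)
ex = (C−B)/|BC| = (0.4196,0.9077); ey = (-0.9077,0.4196)
P = B + -2.13·ex + 1.69·ey = (-3.3188,-1.6783)

-3.32 -1.68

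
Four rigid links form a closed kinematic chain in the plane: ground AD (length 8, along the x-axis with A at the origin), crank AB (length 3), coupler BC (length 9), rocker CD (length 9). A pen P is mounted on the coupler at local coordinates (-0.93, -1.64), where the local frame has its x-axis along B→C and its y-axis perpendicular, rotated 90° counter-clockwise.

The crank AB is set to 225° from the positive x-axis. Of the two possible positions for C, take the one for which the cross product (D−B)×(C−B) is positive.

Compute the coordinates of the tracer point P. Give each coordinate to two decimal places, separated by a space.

A=(0,0), D=(8.00,0)
B = A + 3.00·(cos225°, sin225°) = (-2.1213, -2.1213)
|BD| = 10.3412
circle(B,9.00) ∩ circle(D,9.00): a=5.1706, h=7.3665
  candidates: C₊=(1.4282,6.1491) cross=76.178; C₋=(4.4504,-8.2705) cross=-76.178
  mode + wants cross > 0 → take C=(1.4282,6.1491) (cross=76.178)
ex = (C−B)/|BC| = (0.3944,0.9189); ey = (-0.9189,0.3944)
P = B + -0.93·ex + -1.64·ey = (-0.9810,-3.6227)

-0.98 -3.62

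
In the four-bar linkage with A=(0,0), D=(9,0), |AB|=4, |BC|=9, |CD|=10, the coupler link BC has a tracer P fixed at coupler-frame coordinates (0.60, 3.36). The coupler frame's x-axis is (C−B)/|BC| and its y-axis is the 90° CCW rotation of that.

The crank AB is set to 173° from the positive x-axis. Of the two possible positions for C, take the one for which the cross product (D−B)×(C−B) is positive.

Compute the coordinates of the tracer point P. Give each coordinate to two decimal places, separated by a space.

-6.07 3.18

A=(0,0), D=(9.00,0)
B = A + 4.00·(cos173°, sin173°) = (-3.9702, 0.4875)
|BD| = 12.9793
circle(B,9.00) ∩ circle(D,10.00): a=5.7577, h=6.9173
  candidates: C₊=(2.0433,7.1836) cross=89.781; C₋=(1.5237,-6.6411) cross=-89.781
  mode + wants cross > 0 → take C=(2.0433,7.1836) (cross=89.781)
ex = (C−B)/|BC| = (0.6682,0.7440); ey = (-0.7440,0.6682)
P = B + 0.60·ex + 3.36·ey = (-6.0692,3.1789)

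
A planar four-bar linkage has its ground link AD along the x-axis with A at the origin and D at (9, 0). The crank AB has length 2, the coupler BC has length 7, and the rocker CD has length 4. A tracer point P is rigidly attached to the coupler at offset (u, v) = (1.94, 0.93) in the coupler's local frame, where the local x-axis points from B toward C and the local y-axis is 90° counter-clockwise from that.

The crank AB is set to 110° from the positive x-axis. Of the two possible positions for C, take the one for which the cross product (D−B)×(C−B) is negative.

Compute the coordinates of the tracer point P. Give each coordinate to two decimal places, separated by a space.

A=(0,0), D=(9.00,0)
B = A + 2.00·(cos110°, sin110°) = (-0.6840, 1.8794)
|BD| = 9.8647
circle(B,7.00) ∩ circle(D,4.00): a=6.6050, h=2.3182
  candidates: C₊=(6.2416,2.8968) cross=22.869; C₋=(5.3583,-1.6547) cross=-22.869
  mode - wants cross < 0 → take C=(5.3583,-1.6547) (cross=-22.869)
ex = (C−B)/|BC| = (0.8632,-0.5049); ey = (0.5049,0.8632)
P = B + 1.94·ex + 0.93·ey = (1.4601,1.7027)

1.46 1.70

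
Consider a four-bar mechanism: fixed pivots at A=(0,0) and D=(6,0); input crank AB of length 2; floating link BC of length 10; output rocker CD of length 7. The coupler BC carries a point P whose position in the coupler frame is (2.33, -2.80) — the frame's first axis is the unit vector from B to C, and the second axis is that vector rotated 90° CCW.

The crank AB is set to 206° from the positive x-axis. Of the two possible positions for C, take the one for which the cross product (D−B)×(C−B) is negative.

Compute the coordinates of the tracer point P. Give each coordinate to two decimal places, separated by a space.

A=(0,0), D=(6.00,0)
B = A + 2.00·(cos206°, sin206°) = (-1.7976, -0.8767)
|BD| = 7.8467
circle(B,10.00) ∩ circle(D,7.00): a=7.1731, h=6.9675
  candidates: C₊=(4.5521,6.8486) cross=54.672; C₋=(6.1091,-6.9991) cross=-54.672
  mode - wants cross < 0 → take C=(6.1091,-6.9991) (cross=-54.672)
ex = (C−B)/|BC| = (0.7907,-0.6122); ey = (0.6122,0.7907)
P = B + 2.33·ex + -2.80·ey = (-1.6696,-4.5171)

-1.67 -4.52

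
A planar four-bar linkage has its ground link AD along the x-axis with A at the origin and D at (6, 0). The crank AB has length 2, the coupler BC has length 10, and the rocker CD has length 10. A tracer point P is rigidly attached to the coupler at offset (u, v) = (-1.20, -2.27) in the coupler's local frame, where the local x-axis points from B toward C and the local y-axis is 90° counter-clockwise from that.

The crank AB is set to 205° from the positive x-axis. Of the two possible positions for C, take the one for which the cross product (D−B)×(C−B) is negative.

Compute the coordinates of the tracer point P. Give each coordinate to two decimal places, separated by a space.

A=(0,0), D=(6.00,0)
B = A + 2.00·(cos205°, sin205°) = (-1.8126, -0.8452)
|BD| = 7.8582
circle(B,10.00) ∩ circle(D,10.00): a=3.9291, h=9.1958
  candidates: C₊=(1.1046,8.7198) cross=72.262; C₋=(3.0828,-9.5650) cross=-72.262
  mode - wants cross < 0 → take C=(3.0828,-9.5650) (cross=-72.262)
ex = (C−B)/|BC| = (0.4895,-0.8720); ey = (0.8720,0.4895)
P = B + -1.20·ex + -2.27·ey = (-4.3795,-0.9101)

-4.38 -0.91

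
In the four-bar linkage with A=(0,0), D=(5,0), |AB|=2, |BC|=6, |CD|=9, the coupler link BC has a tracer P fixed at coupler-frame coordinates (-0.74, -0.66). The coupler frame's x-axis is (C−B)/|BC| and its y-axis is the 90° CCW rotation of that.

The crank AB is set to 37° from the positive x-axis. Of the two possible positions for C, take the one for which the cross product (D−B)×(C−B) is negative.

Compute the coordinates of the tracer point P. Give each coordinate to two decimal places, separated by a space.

2.02 2.10

A=(0,0), D=(5.00,0)
B = A + 2.00·(cos37°, sin37°) = (1.5973, 1.2036)
|BD| = 3.6093
circle(B,6.00) ∩ circle(D,9.00): a=-4.4292, h=4.0475
  candidates: C₊=(-1.2286,6.4965) cross=14.609; C₋=(-3.9281,-1.1352) cross=-14.609
  mode - wants cross < 0 → take C=(-3.9281,-1.1352) (cross=-14.609)
ex = (C−B)/|BC| = (-0.9209,-0.3898); ey = (0.3898,-0.9209)
P = B + -0.74·ex + -0.66·ey = (2.0215,2.0999)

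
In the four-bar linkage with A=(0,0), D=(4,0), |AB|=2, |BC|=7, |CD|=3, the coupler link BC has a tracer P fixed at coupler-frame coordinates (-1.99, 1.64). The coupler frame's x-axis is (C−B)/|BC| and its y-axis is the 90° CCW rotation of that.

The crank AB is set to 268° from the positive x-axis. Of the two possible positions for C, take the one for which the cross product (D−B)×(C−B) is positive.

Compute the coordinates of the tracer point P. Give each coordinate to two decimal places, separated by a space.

A=(0,0), D=(4.00,0)
B = A + 2.00·(cos268°, sin268°) = (-0.0698, -1.9988)
|BD| = 4.5341
circle(B,7.00) ∩ circle(D,3.00): a=6.6781, h=2.0985
  candidates: C₊=(4.9993,2.8287) cross=9.515; C₋=(6.8494,-0.9385) cross=-9.515
  mode + wants cross > 0 → take C=(4.9993,2.8287) (cross=9.515)
ex = (C−B)/|BC| = (0.7242,0.6896); ey = (-0.6896,0.7242)
P = B + -1.99·ex + 1.64·ey = (-2.6419,-2.1835)

-2.64 -2.18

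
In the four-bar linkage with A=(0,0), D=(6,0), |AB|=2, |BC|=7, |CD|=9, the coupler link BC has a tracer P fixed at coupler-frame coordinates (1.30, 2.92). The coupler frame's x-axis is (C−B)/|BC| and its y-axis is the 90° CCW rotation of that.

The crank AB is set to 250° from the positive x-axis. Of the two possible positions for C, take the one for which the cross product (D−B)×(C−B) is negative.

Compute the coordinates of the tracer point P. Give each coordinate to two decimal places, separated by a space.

A=(0,0), D=(6.00,0)
B = A + 2.00·(cos250°, sin250°) = (-0.6840, -1.8794)
|BD| = 6.9432
circle(B,7.00) ∩ circle(D,9.00): a=1.1672, h=6.9020
  candidates: C₊=(-1.4286,5.0809) cross=47.922; C₋=(2.3078,-8.2078) cross=-47.922
  mode - wants cross < 0 → take C=(2.3078,-8.2078) (cross=-47.922)
ex = (C−B)/|BC| = (0.4274,-0.9041); ey = (0.9041,0.4274)
P = B + 1.30·ex + 2.92·ey = (2.5114,-1.8066)

2.51 -1.81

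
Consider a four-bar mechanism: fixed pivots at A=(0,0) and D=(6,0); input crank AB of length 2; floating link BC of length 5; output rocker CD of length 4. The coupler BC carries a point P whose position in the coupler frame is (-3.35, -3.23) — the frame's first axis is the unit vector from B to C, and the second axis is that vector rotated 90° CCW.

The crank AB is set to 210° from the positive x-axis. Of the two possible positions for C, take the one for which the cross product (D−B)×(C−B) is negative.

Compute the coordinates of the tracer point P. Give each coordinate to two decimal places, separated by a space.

-5.95 -2.96

A=(0,0), D=(6.00,0)
B = A + 2.00·(cos210°, sin210°) = (-1.7321, -1.0000)
|BD| = 7.7964
circle(B,5.00) ∩ circle(D,4.00): a=4.4754, h=2.2295
  candidates: C₊=(2.4204,1.7851) cross=17.382; C₋=(2.9924,-2.6371) cross=-17.382
  mode - wants cross < 0 → take C=(2.9924,-2.6371) (cross=-17.382)
ex = (C−B)/|BC| = (0.9449,-0.3274); ey = (0.3274,0.9449)
P = B + -3.35·ex + -3.23·ey = (-5.9549,-2.9551)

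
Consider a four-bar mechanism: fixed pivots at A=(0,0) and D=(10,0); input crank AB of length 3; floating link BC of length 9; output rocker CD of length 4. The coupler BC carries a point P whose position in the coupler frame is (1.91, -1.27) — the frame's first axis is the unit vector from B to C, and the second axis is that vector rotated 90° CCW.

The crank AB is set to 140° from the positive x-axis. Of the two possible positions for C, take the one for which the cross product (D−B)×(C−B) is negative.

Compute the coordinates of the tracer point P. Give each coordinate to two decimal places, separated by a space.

A=(0,0), D=(10.00,0)
B = A + 3.00·(cos140°, sin140°) = (-2.2981, 1.9284)
|BD| = 12.4484
circle(B,9.00) ∩ circle(D,4.00): a=8.8350, h=1.7156
  candidates: C₊=(6.6960,2.2546) cross=21.356; C₋=(6.1644,-1.1351) cross=-21.356
  mode - wants cross < 0 → take C=(6.1644,-1.1351) (cross=-21.356)
ex = (C−B)/|BC| = (0.9403,-0.3404); ey = (0.3404,0.9403)
P = B + 1.91·ex + -1.27·ey = (-0.9345,0.0841)

-0.93 0.08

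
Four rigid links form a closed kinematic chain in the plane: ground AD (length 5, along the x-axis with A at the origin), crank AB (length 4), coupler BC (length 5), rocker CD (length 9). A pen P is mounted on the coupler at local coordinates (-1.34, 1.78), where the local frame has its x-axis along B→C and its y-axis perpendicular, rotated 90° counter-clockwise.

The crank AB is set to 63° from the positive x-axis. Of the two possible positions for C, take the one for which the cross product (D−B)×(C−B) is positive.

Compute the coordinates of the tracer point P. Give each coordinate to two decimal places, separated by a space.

-0.06 2.36

A=(0,0), D=(5.00,0)
B = A + 4.00·(cos63°, sin63°) = (1.8160, 3.5640)
|BD| = 4.7792
circle(B,5.00) ∩ circle(D,9.00): a=-3.4692, h=3.6007
  candidates: C₊=(2.1898,8.5500) cross=17.208; C₋=(-3.1805,3.7523) cross=-17.208
  mode + wants cross > 0 → take C=(2.1898,8.5500) (cross=17.208)
ex = (C−B)/|BC| = (0.0748,0.9972); ey = (-0.9972,0.0748)
P = B + -1.34·ex + 1.78·ey = (-0.0593,2.3609)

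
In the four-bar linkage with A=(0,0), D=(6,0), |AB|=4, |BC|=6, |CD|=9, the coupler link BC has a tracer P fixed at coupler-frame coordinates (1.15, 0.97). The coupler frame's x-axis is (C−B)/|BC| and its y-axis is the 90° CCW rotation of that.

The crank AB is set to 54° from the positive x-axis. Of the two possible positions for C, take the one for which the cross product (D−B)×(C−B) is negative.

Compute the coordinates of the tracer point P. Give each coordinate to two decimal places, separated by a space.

1.77 1.85

A=(0,0), D=(6.00,0)
B = A + 4.00·(cos54°, sin54°) = (2.3511, 3.2361)
|BD| = 4.8771
circle(B,6.00) ∩ circle(D,9.00): a=-2.1748, h=5.5920
  candidates: C₊=(4.4344,8.8628) cross=27.273; C₋=(-2.9864,0.4954) cross=-27.273
  mode - wants cross < 0 → take C=(-2.9864,0.4954) (cross=-27.273)
ex = (C−B)/|BC| = (-0.8896,-0.4568); ey = (0.4568,-0.8896)
P = B + 1.15·ex + 0.97·ey = (1.7712,1.8479)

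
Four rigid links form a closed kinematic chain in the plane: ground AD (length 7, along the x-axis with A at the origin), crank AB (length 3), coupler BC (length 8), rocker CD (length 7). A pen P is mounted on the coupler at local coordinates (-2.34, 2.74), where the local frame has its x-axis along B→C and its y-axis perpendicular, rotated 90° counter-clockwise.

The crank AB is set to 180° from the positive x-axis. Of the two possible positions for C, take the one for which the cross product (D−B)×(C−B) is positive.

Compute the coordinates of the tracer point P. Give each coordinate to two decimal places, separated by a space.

A=(0,0), D=(7.00,0)
B = A + 3.00·(cos180°, sin180°) = (-3.0000, 0.0000)
|BD| = 10.0000
circle(B,8.00) ∩ circle(D,7.00): a=5.7500, h=5.5621
  candidates: C₊=(2.7500,5.5621) cross=55.621; C₋=(2.7500,-5.5621) cross=-55.621
  mode + wants cross > 0 → take C=(2.7500,5.5621) (cross=55.621)
ex = (C−B)/|BC| = (0.7188,0.6953); ey = (-0.6953,0.7188)
P = B + -2.34·ex + 2.74·ey = (-6.5869,0.3424)

-6.59 0.34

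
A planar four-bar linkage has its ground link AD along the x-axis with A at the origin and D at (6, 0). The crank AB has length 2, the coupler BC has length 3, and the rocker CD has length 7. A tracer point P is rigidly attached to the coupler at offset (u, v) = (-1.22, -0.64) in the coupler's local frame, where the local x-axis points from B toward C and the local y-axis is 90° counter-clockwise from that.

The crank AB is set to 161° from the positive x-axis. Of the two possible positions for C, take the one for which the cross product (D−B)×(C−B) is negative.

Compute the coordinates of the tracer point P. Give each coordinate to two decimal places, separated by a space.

-2.97 1.51

A=(0,0), D=(6.00,0)
B = A + 2.00·(cos161°, sin161°) = (-1.8910, 0.6511)
|BD| = 7.9179
circle(B,3.00) ∩ circle(D,7.00): a=1.4330, h=2.6356
  candidates: C₊=(-0.2462,3.1600) cross=20.869; C₋=(-0.6796,-2.0934) cross=-20.869
  mode - wants cross < 0 → take C=(-0.6796,-2.0934) (cross=-20.869)
ex = (C−B)/|BC| = (0.4038,-0.9148); ey = (0.9148,0.4038)
P = B + -1.22·ex + -0.64·ey = (-2.9692,1.5088)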